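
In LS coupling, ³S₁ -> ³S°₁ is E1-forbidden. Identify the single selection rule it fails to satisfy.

the L=0 ↔ L=0 exclusion

Initial level: S=1, L=0, J=1, parity even. Final level: S=1, L=0, J=1, parity odd.
Parity must change: even → odd — ✓.
ΔS = 0: S: 1 → 1 — ✓.
ΔL = 0, ±1 (not L=0↔0): L: 0 → 0, ΔL = +0 — ✗.
ΔJ = 0, ±1 (not J=0↔0): J: 1 → 1, ΔJ = +0 — ✓.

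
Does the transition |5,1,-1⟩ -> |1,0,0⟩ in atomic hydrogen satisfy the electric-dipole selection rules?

l: 1 → 0 (Δl = -1). Δl = ±1 satisfied.
m_l: -1 → 0 (Δm_l = +1). |Δm_l| ≤ 1 satisfied.
All E1 selection rules are satisfied.

allowed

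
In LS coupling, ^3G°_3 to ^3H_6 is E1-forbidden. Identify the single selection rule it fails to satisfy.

the ΔJ = 0, ±1 rule

Reading off the term symbols: S 1→1, L 4→5, J 3→6, parity odd→even.
ΔL = 0, ±1 (not L=0↔0): L: 4 → 5, ΔL = +1 — ✓.
ΔS = 0: S: 1 → 1 — ✓.
Parity must change: odd → even — ✓.
ΔJ = 0, ±1 (not J=0↔0): J: 3 → 6, ΔJ = +3 — ✗.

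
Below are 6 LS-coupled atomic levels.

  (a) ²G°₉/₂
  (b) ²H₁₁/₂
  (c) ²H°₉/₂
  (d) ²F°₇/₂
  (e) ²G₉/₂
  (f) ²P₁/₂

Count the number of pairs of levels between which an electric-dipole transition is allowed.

5

(a)–(b): allowed.
(a)–(c): forbidden (parity).
(a)–(d): forbidden (parity).
(a)–(e): allowed.
(a)–(f): forbidden (ΔL, ΔJ).
(b)–(c): allowed.
(b)–(d): forbidden (ΔL, ΔJ).
(b)–(e): forbidden (parity).
(b)–(f): forbidden (parity, ΔL, ΔJ).
(c)–(d): forbidden (parity, ΔL).
(c)–(e): allowed.
(c)–(f): forbidden (ΔL, ΔJ).
(d)–(e): allowed.
(d)–(f): forbidden (ΔL, ΔJ).
(e)–(f): forbidden (parity, ΔL, ΔJ).
Allowed pairs: 5 of 15.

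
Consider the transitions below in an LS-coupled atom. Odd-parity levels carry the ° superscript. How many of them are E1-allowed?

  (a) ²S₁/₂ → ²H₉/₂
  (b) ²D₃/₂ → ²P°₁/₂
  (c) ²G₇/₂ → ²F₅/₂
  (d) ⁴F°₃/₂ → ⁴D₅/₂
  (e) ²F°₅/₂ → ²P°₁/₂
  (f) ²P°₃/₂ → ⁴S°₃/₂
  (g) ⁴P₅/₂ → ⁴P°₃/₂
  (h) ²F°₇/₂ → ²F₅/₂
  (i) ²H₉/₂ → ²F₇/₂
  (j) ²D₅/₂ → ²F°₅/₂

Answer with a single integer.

5

(a) forbidden (parity, ΔL, ΔJ fail)
(b) allowed
(c) forbidden (parity fails)
(d) allowed
(e) forbidden (parity, ΔL, ΔJ fail)
(f) forbidden (parity, ΔS fail)
(g) allowed
(h) allowed
(i) forbidden (parity, ΔL fail)
(j) allowed
Total allowed: 5 of 10.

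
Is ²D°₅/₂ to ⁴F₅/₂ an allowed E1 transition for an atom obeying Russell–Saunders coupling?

forbidden

Initial level: S=1/2, L=2, J=5/2, parity odd. Final level: S=3/2, L=3, J=5/2, parity even.
Parity must change: odd → even — ok.
ΔS = 0: S: 1/2 → 3/2 — fails.
ΔL = 0, ±1 (not L=0↔0): L: 2 → 3, ΔL = +1 — ok.
ΔJ = 0, ±1 (not J=0↔0): J: 5/2 → 5/2, ΔJ = +0 — ok.
Rule(s) violated: ΔS.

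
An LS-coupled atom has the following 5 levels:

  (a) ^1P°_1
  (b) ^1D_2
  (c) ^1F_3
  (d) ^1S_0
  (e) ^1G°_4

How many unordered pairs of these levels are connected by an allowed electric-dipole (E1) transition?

3

(a)–(b): allowed.
(a)–(c): forbidden (ΔL, ΔJ).
(a)–(d): allowed.
(a)–(e): forbidden (parity, ΔL, ΔJ).
(b)–(c): forbidden (parity).
(b)–(d): forbidden (parity, ΔL, ΔJ).
(b)–(e): forbidden (ΔL, ΔJ).
(c)–(d): forbidden (parity, ΔL, ΔJ).
(c)–(e): allowed.
(d)–(e): forbidden (ΔL, ΔJ).
Allowed pairs: 3 of 10.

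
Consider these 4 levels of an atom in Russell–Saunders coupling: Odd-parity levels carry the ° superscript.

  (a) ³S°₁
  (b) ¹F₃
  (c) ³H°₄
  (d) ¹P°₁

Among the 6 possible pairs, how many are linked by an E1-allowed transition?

(a)–(b): forbidden (ΔS, ΔL, ΔJ).
(a)–(c): forbidden (parity, ΔL, ΔJ).
(a)–(d): forbidden (parity, ΔS).
(b)–(c): forbidden (ΔS, ΔL).
(b)–(d): forbidden (ΔL, ΔJ).
(c)–(d): forbidden (parity, ΔS, ΔL, ΔJ).
Allowed pairs: 0 of 6.

0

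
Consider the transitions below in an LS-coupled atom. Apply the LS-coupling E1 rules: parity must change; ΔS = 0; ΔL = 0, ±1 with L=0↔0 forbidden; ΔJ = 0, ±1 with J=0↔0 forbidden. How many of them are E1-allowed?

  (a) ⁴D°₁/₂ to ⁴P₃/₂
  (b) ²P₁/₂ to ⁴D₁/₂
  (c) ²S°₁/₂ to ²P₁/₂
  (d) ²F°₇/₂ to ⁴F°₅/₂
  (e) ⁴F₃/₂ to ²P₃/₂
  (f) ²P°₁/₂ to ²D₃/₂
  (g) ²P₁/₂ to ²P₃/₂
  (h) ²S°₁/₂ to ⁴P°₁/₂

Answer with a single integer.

(a) allowed
(b) forbidden (parity, ΔS fail)
(c) allowed
(d) forbidden (parity, ΔS fail)
(e) forbidden (parity, ΔS, ΔL fail)
(f) allowed
(g) forbidden (parity fails)
(h) forbidden (parity, ΔS fail)
Total allowed: 3 of 8.

3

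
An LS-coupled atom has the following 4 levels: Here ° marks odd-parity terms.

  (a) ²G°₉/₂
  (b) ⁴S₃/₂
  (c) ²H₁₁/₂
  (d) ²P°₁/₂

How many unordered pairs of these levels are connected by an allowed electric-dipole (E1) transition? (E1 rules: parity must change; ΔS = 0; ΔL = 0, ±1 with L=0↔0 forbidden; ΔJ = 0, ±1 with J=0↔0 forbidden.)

1

(a)–(b): forbidden (ΔS, ΔL, ΔJ).
(a)–(c): allowed.
(a)–(d): forbidden (parity, ΔL, ΔJ).
(b)–(c): forbidden (parity, ΔS, ΔL, ΔJ).
(b)–(d): forbidden (ΔS).
(c)–(d): forbidden (ΔL, ΔJ).
Allowed pairs: 1 of 6.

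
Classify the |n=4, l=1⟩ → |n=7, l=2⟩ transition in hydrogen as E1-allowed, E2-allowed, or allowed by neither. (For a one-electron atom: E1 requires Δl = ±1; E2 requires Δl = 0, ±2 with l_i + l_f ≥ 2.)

Δl = 2 − 1 = +1; l_i + l_f = 3.
E1 (Δl = ±1): satisfied.
E2 (Δl = 0,±2, l_i+l_f ≥ 2): not satisfied.

E1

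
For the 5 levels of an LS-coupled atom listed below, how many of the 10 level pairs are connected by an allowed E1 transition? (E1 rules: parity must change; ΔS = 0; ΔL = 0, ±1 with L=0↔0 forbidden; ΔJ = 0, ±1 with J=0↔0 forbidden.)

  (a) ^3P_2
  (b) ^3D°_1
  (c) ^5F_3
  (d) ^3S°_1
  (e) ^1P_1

(a)–(b): allowed.
(a)–(c): forbidden (parity, ΔS, ΔL).
(a)–(d): allowed.
(a)–(e): forbidden (parity, ΔS).
(b)–(c): forbidden (ΔS, ΔJ).
(b)–(d): forbidden (parity, ΔL).
(b)–(e): forbidden (ΔS).
(c)–(d): forbidden (ΔS, ΔL, ΔJ).
(c)–(e): forbidden (parity, ΔS, ΔL, ΔJ).
(d)–(e): forbidden (ΔS).
Allowed pairs: 2 of 10.

2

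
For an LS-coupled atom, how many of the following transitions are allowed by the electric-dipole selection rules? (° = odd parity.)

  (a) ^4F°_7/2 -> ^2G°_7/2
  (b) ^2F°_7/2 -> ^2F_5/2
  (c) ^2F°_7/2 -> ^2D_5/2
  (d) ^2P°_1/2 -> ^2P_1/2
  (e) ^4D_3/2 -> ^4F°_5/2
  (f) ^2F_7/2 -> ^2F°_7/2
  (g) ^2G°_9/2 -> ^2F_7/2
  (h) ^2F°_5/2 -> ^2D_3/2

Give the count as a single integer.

(a) forbidden (parity, ΔS fail)
(b) allowed
(c) allowed
(d) allowed
(e) allowed
(f) allowed
(g) allowed
(h) allowed
Total allowed: 7 of 8.

7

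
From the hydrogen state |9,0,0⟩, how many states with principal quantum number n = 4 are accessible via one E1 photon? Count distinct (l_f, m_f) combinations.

E1 requires Δl = ±1, so l_f ∈ {-1, 1}; with 0 ≤ l_f ≤ n_f−1 = 3, the allowed l_f values are {1}.
For l_f = 1: m_f ∈ {m_i−1, m_i, m_i+1} ∩ [−1, 1] = {-1, 0, 1} → 3 states.
Total: 3.

3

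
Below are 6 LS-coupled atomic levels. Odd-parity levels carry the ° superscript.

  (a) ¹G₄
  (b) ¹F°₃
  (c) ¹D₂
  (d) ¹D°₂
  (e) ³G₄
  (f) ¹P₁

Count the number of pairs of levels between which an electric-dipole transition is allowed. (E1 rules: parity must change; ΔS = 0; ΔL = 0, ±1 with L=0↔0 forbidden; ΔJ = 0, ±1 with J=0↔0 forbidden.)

4

(a)–(b): allowed.
(a)–(c): forbidden (parity, ΔL, ΔJ).
(a)–(d): forbidden (ΔL, ΔJ).
(a)–(e): forbidden (parity, ΔS).
(a)–(f): forbidden (parity, ΔL, ΔJ).
(b)–(c): allowed.
(b)–(d): forbidden (parity).
(b)–(e): forbidden (ΔS).
(b)–(f): forbidden (ΔL, ΔJ).
(c)–(d): allowed.
(c)–(e): forbidden (parity, ΔS, ΔL, ΔJ).
(c)–(f): forbidden (parity).
(d)–(e): forbidden (ΔS, ΔL, ΔJ).
(d)–(f): allowed.
(e)–(f): forbidden (parity, ΔS, ΔL, ΔJ).
Allowed pairs: 4 of 15.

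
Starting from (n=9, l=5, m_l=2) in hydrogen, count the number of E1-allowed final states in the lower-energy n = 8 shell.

6

E1 requires Δl = ±1, so l_f ∈ {4, 6}; with 0 ≤ l_f ≤ n_f−1 = 7, the allowed l_f values are {4, 6}.
For l_f = 4: m_f ∈ {m_i−1, m_i, m_i+1} ∩ [−4, 4] = {1, 2, 3} → 3 states.
For l_f = 6: m_f ∈ {m_i−1, m_i, m_i+1} ∩ [−6, 6] = {1, 2, 3} → 3 states.
Total: 6.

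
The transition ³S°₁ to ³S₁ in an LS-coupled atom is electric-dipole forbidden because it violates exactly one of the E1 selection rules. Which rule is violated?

the L=0 ↔ L=0 exclusion

Reading off the term symbols: S 1→1, L 0→0, J 1→1, parity odd→even.
ΔS = 0: S: 1 → 1 — ✓.
Parity must change: odd → even — ✓.
ΔJ = 0, ±1 (not J=0↔0): J: 1 → 1, ΔJ = +0 — ✓.
ΔL = 0, ±1 (not L=0↔0): L: 0 → 0, ΔL = +0 — ✗.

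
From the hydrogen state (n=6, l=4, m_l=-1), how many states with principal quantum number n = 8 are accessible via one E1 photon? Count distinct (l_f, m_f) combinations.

6

E1 requires Δl = ±1, so l_f ∈ {3, 5}; with 0 ≤ l_f ≤ n_f−1 = 7, the allowed l_f values are {3, 5}.
For l_f = 3: m_f ∈ {m_i−1, m_i, m_i+1} ∩ [−3, 3] = {-2, -1, 0} → 3 states.
For l_f = 5: m_f ∈ {m_i−1, m_i, m_i+1} ∩ [−5, 5] = {-2, -1, 0} → 3 states.
Total: 6.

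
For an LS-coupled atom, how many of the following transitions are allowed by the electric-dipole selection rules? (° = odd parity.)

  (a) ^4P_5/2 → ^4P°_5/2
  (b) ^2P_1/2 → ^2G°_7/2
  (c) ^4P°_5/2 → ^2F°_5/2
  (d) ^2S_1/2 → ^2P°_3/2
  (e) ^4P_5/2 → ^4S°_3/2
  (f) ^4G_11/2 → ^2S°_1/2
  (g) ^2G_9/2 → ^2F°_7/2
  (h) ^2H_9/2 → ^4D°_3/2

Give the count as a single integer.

(a) allowed
(b) forbidden (ΔL, ΔJ fail)
(c) forbidden (parity, ΔS, ΔL fail)
(d) allowed
(e) allowed
(f) forbidden (ΔS, ΔL, ΔJ fail)
(g) allowed
(h) forbidden (ΔS, ΔL, ΔJ fail)
Total allowed: 4 of 8.

4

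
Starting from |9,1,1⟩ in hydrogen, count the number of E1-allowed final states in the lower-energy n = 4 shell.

4

E1 requires Δl = ±1, so l_f ∈ {0, 2}; with 0 ≤ l_f ≤ n_f−1 = 3, the allowed l_f values are {0, 2}.
For l_f = 0: m_f ∈ {m_i−1, m_i, m_i+1} ∩ [−0, 0] = {0} → 1 state.
For l_f = 2: m_f ∈ {m_i−1, m_i, m_i+1} ∩ [−2, 2] = {0, 1, 2} → 3 states.
Total: 4.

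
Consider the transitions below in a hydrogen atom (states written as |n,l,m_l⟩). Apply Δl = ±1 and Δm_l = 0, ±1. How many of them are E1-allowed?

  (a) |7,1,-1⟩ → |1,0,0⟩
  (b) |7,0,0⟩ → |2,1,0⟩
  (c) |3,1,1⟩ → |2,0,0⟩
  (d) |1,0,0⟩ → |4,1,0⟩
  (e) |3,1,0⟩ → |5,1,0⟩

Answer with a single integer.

(a) allowed
(b) allowed
(c) allowed
(d) allowed
(e) forbidden — Δl = +0 (E1 requires Δl = ±1)
Total allowed: 4 of 5.

4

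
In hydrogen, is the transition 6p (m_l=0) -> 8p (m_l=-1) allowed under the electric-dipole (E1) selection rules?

Δl = 1 − 1 = +0; the E1 rule Δl = ±1 is ✗.
m_l: 0 → -1 (Δm_l = -1). |Δm_l| ≤ 1 ✓.
The transition is electric-dipole forbidden.

forbidden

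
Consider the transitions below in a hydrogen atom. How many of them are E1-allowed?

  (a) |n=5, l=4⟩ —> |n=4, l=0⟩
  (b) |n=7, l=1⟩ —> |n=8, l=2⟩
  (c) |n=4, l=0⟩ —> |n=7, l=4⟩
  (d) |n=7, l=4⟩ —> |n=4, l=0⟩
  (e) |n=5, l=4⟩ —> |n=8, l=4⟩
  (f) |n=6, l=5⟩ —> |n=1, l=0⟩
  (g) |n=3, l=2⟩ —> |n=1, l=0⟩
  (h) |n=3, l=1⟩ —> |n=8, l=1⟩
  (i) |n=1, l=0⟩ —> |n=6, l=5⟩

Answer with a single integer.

(a) forbidden — Δl = -4 (E1 requires Δl = ±1)
(b) allowed
(c) forbidden — Δl = +4 (E1 requires Δl = ±1)
(d) forbidden — Δl = -4 (E1 requires Δl = ±1)
(e) forbidden — Δl = +0 (E1 requires Δl = ±1)
(f) forbidden — Δl = -5 (E1 requires Δl = ±1)
(g) forbidden — Δl = -2 (E1 requires Δl = ±1)
(h) forbidden — Δl = +0 (E1 requires Δl = ±1)
(i) forbidden — Δl = +5 (E1 requires Δl = ±1)
Total allowed: 1 of 9.

1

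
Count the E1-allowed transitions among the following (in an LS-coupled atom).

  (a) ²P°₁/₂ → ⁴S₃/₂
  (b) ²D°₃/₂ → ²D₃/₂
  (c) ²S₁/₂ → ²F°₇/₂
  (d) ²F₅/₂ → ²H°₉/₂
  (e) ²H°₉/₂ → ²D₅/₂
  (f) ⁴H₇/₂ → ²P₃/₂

(a) forbidden (ΔS fails)
(b) allowed
(c) forbidden (ΔL, ΔJ fail)
(d) forbidden (ΔL, ΔJ fail)
(e) forbidden (ΔL, ΔJ fail)
(f) forbidden (parity, ΔS, ΔL, ΔJ fail)
Total allowed: 1 of 6.

1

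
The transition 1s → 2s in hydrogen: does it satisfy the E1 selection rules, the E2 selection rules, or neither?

Δl = 0 − 0 = +0; l_i + l_f = 0.
E1 (Δl = ±1): not satisfied.
E2 (Δl = 0,±2, l_i+l_f ≥ 2): not satisfied.

neither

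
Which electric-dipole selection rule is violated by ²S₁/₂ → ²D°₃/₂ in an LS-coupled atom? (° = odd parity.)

Initial level: S=1/2, L=0, J=1/2, parity even. Final level: S=1/2, L=2, J=3/2, parity odd.
ΔJ = 0, ±1 (not J=0↔0): J: 1/2 → 3/2, ΔJ = +1 — passes.
ΔS = 0: S: 1/2 → 1/2 — passes.
ΔL = 0, ±1 (not L=0↔0): L: 0 → 2, ΔL = +2 — fails.
Parity must change: even → odd — passes.

the ΔL = 0, ±1 rule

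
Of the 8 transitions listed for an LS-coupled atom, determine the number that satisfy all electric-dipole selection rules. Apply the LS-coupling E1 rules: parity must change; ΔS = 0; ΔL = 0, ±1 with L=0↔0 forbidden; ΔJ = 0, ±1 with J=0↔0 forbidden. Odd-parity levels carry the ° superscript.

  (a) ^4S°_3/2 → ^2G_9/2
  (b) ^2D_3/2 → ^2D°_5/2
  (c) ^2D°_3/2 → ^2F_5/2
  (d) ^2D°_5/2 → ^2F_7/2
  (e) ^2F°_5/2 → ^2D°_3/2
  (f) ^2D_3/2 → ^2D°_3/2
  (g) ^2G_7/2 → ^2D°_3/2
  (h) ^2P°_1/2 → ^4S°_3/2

4

(a) forbidden (ΔS, ΔL, ΔJ fail)
(b) allowed
(c) allowed
(d) allowed
(e) forbidden (parity fails)
(f) allowed
(g) forbidden (ΔL, ΔJ fail)
(h) forbidden (parity, ΔS fail)
Total allowed: 4 of 8.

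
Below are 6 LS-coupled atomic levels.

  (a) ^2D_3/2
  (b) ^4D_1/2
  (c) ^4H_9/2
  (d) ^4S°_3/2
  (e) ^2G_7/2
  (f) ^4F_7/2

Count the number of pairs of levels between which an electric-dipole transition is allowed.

(a)–(b): forbidden (parity, ΔS).
(a)–(c): forbidden (parity, ΔS, ΔL, ΔJ).
(a)–(d): forbidden (ΔS, ΔL).
(a)–(e): forbidden (parity, ΔL, ΔJ).
(a)–(f): forbidden (parity, ΔS, ΔJ).
(b)–(c): forbidden (parity, ΔL, ΔJ).
(b)–(d): forbidden (ΔL).
(b)–(e): forbidden (parity, ΔS, ΔL, ΔJ).
(b)–(f): forbidden (parity, ΔJ).
(c)–(d): forbidden (ΔL, ΔJ).
(c)–(e): forbidden (parity, ΔS).
(c)–(f): forbidden (parity, ΔL).
(d)–(e): forbidden (ΔS, ΔL, ΔJ).
(d)–(f): forbidden (ΔL, ΔJ).
(e)–(f): forbidden (parity, ΔS).
Allowed pairs: 0 of 15.

0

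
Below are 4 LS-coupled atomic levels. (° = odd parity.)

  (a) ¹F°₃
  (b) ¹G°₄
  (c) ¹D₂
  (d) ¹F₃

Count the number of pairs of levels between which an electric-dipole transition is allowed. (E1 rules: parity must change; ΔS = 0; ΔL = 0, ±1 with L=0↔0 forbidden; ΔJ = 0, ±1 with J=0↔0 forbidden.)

3

(a)–(b): forbidden (parity).
(a)–(c): allowed.
(a)–(d): allowed.
(b)–(c): forbidden (ΔL, ΔJ).
(b)–(d): allowed.
(c)–(d): forbidden (parity).
Allowed pairs: 3 of 6.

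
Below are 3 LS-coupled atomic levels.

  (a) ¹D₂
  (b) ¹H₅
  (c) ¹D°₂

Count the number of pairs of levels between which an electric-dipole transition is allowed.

1

(a)–(b): forbidden (parity, ΔL, ΔJ).
(a)–(c): allowed.
(b)–(c): forbidden (ΔL, ΔJ).
Allowed pairs: 1 of 3.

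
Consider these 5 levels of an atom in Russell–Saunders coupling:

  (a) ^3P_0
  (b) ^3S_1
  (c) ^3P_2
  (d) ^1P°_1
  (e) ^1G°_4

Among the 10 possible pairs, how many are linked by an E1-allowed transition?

0

(a)–(b): forbidden (parity).
(a)–(c): forbidden (parity, ΔJ).
(a)–(d): forbidden (ΔS).
(a)–(e): forbidden (ΔS, ΔL, ΔJ).
(b)–(c): forbidden (parity).
(b)–(d): forbidden (ΔS).
(b)–(e): forbidden (ΔS, ΔL, ΔJ).
(c)–(d): forbidden (ΔS).
(c)–(e): forbidden (ΔS, ΔL, ΔJ).
(d)–(e): forbidden (parity, ΔL, ΔJ).
Allowed pairs: 0 of 10.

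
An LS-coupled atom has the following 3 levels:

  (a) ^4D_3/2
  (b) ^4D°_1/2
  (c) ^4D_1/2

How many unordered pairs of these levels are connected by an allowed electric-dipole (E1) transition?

(a)–(b): allowed.
(a)–(c): forbidden (parity).
(b)–(c): allowed.
Allowed pairs: 2 of 3.

2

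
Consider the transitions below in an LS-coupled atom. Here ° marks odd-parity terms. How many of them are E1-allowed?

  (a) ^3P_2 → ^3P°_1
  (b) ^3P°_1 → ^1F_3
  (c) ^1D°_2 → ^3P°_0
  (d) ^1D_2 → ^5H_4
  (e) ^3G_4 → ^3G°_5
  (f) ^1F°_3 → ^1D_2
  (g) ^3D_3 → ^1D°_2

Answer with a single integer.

(a) allowed
(b) forbidden (ΔS, ΔL, ΔJ fail)
(c) forbidden (parity, ΔS, ΔJ fail)
(d) forbidden (parity, ΔS, ΔL, ΔJ fail)
(e) allowed
(f) allowed
(g) forbidden (ΔS fails)
Total allowed: 3 of 7.

3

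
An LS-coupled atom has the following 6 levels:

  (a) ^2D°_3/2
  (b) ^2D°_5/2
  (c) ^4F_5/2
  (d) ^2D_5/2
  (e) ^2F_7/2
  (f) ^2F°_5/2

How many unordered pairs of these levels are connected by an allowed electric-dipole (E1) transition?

5

(a)–(b): forbidden (parity).
(a)–(c): forbidden (ΔS).
(a)–(d): allowed.
(a)–(e): forbidden (ΔJ).
(a)–(f): forbidden (parity).
(b)–(c): forbidden (ΔS).
(b)–(d): allowed.
(b)–(e): allowed.
(b)–(f): forbidden (parity).
(c)–(d): forbidden (parity, ΔS).
(c)–(e): forbidden (parity, ΔS).
(c)–(f): forbidden (ΔS).
(d)–(e): forbidden (parity).
(d)–(f): allowed.
(e)–(f): allowed.
Allowed pairs: 5 of 15.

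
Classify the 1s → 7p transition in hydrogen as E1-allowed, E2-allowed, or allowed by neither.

E1

Δl = 1 − 0 = +1; l_i + l_f = 1.
E1 (Δl = ±1): satisfied.
E2 (Δl = 0,±2, l_i+l_f ≥ 2): not satisfied.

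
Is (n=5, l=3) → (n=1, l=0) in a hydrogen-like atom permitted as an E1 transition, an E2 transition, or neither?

Δl = 0 − 3 = -3; l_i + l_f = 3.
E1 (Δl = ±1): not satisfied.
E2 (Δl = 0,±2, l_i+l_f ≥ 2): not satisfied.

neither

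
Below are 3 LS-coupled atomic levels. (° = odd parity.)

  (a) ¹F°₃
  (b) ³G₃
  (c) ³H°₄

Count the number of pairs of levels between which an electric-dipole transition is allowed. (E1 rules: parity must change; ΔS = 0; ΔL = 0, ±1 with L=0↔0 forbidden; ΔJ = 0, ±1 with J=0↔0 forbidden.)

1

(a)–(b): forbidden (ΔS).
(a)–(c): forbidden (parity, ΔS, ΔL).
(b)–(c): allowed.
Allowed pairs: 1 of 3.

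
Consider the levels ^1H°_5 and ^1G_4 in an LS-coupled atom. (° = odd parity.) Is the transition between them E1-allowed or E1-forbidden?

allowed

Initial level: S=0, L=5, J=5, parity odd. Final level: S=0, L=4, J=4, parity even.
Parity must change: odd → even — ok.
ΔS = 0: S: 0 → 0 — ok.
ΔL = 0, ±1 (not L=0↔0): L: 5 → 4, ΔL = -1 — ok.
ΔJ = 0, ±1 (not J=0↔0): J: 5 → 4, ΔJ = -1 — ok.
All four E1 rules are satisfied.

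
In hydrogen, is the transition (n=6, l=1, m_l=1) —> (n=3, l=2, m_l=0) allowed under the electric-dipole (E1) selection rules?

allowed

l: 1 → 2 (Δl = +1). Δl = ±1 satisfied.
m_l: 1 → 0 (Δm_l = -1). |Δm_l| ≤ 1 satisfied.
All E1 selection rules are satisfied.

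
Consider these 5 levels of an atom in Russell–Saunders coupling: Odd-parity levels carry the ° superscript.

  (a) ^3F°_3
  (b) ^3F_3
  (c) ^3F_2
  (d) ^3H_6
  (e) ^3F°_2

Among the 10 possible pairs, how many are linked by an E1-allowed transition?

(a)–(b): allowed.
(a)–(c): allowed.
(a)–(d): forbidden (ΔL, ΔJ).
(a)–(e): forbidden (parity).
(b)–(c): forbidden (parity).
(b)–(d): forbidden (parity, ΔL, ΔJ).
(b)–(e): allowed.
(c)–(d): forbidden (parity, ΔL, ΔJ).
(c)–(e): allowed.
(d)–(e): forbidden (ΔL, ΔJ).
Allowed pairs: 4 of 10.

4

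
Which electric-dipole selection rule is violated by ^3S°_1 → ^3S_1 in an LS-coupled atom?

the L=0 ↔ L=0 exclusion

Parity must change: odd → even — ✓.
ΔS = 0: S: 1 → 1 — ✓.
ΔL = 0, ±1 (not L=0↔0): L: 0 → 0, ΔL = +0 — ✗.
ΔJ = 0, ±1 (not J=0↔0): J: 1 → 1, ΔJ = +0 — ✓.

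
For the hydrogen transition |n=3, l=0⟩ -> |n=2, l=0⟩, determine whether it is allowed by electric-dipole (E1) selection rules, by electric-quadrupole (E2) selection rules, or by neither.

neither

Δl = 0 − 0 = +0; l_i + l_f = 0.
E1 (Δl = ±1): not satisfied.
E2 (Δl = 0,±2, l_i+l_f ≥ 2): not satisfied.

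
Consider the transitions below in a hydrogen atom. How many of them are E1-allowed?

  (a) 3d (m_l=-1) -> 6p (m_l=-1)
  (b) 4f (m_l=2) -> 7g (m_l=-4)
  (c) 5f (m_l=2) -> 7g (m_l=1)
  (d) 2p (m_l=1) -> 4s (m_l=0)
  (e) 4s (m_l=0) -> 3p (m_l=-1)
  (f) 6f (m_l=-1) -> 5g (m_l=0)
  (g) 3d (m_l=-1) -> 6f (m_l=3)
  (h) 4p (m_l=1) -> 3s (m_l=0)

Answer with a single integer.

6

(a) allowed
(b) forbidden — Δm_l = -6 (E1 requires Δm_l = 0, ±1)
(c) allowed
(d) allowed
(e) allowed
(f) allowed
(g) forbidden — Δm_l = +4 (E1 requires Δm_l = 0, ±1)
(h) allowed
Total allowed: 6 of 8.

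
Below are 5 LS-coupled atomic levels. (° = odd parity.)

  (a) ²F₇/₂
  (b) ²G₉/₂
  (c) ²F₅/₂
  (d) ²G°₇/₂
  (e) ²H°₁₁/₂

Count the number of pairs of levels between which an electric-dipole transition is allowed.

(a)–(b): forbidden (parity).
(a)–(c): forbidden (parity).
(a)–(d): allowed.
(a)–(e): forbidden (ΔL, ΔJ).
(b)–(c): forbidden (parity, ΔJ).
(b)–(d): allowed.
(b)–(e): allowed.
(c)–(d): allowed.
(c)–(e): forbidden (ΔL, ΔJ).
(d)–(e): forbidden (parity, ΔJ).
Allowed pairs: 4 of 10.

4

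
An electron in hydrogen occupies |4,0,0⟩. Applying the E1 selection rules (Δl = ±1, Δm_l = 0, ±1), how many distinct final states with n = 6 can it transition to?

E1 requires Δl = ±1, so l_f ∈ {-1, 1}; with 0 ≤ l_f ≤ n_f−1 = 5, the allowed l_f values are {1}.
For l_f = 1: m_f ∈ {m_i−1, m_i, m_i+1} ∩ [−1, 1] = {-1, 0, 1} → 3 states.
Total: 3.

3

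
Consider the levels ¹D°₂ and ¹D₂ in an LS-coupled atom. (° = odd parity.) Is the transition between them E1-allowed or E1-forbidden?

Parity must change: odd → even — ok.
ΔS = 0: S: 0 → 0 — ok.
ΔL = 0, ±1 (not L=0↔0): L: 2 → 2, ΔL = +0 — ok.
ΔJ = 0, ±1 (not J=0↔0): J: 2 → 2, ΔJ = +0 — ok.
All four E1 rules are satisfied.

allowed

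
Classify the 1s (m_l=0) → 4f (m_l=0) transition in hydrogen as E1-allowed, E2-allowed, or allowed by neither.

neither

Δl = 3 − 0 = +3; l_i + l_f = 3.
Δm_l = +0.
E1 (Δl = ±1, |Δm_l| ≤ 1): not satisfied.
E2 (Δl = 0,±2, l_i+l_f ≥ 2, |Δm_l| ≤ 2): not satisfied.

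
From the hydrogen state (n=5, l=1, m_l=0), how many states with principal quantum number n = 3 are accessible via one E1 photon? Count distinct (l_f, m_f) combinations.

E1 requires Δl = ±1, so l_f ∈ {0, 2}; with 0 ≤ l_f ≤ n_f−1 = 2, the allowed l_f values are {0, 2}.
For l_f = 0: m_f ∈ {m_i−1, m_i, m_i+1} ∩ [−0, 0] = {0} → 1 state.
For l_f = 2: m_f ∈ {m_i−1, m_i, m_i+1} ∩ [−2, 2] = {-1, 0, 1} → 3 states.
Total: 4.

4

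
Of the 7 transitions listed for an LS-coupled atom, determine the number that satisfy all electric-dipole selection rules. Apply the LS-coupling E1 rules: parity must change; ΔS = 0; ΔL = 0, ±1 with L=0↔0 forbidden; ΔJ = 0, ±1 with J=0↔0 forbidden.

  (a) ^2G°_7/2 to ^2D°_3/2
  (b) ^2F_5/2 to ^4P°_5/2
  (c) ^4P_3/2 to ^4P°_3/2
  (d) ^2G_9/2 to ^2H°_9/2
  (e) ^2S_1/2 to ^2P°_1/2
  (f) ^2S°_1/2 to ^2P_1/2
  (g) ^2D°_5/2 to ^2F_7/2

5

(a) forbidden (parity, ΔL, ΔJ fail)
(b) forbidden (ΔS, ΔL fail)
(c) allowed
(d) allowed
(e) allowed
(f) allowed
(g) allowed
Total allowed: 5 of 7.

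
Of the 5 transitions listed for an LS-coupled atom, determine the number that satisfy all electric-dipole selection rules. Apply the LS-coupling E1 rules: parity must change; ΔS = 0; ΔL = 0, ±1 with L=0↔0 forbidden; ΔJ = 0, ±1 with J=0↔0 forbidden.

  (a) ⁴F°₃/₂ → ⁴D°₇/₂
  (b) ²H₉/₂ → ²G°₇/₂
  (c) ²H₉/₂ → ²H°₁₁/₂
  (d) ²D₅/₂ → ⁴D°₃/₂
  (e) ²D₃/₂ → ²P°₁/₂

3

(a) forbidden (parity, ΔJ fail)
(b) allowed
(c) allowed
(d) forbidden (ΔS fails)
(e) allowed
Total allowed: 3 of 5.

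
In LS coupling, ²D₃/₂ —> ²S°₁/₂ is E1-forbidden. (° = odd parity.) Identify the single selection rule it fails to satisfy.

Parity must change: even → odd — satisfied.
ΔS = 0: S: 1/2 → 1/2 — satisfied.
ΔL = 0, ±1 (not L=0↔0): L: 2 → 0, ΔL = -2 — violated.
ΔJ = 0, ±1 (not J=0↔0): J: 3/2 → 1/2, ΔJ = -1 — satisfied.

the ΔL = 0, ±1 rule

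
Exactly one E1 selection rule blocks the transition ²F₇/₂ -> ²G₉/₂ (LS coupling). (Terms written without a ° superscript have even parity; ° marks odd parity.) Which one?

Initial level: S=1/2, L=3, J=7/2, parity even. Final level: S=1/2, L=4, J=9/2, parity even.
Parity must change: even → even — fails.
ΔS = 0: S: 1/2 → 1/2 — passes.
ΔL = 0, ±1 (not L=0↔0): L: 3 → 4, ΔL = +1 — passes.
ΔJ = 0, ±1 (not J=0↔0): J: 7/2 → 9/2, ΔJ = +1 — passes.

parity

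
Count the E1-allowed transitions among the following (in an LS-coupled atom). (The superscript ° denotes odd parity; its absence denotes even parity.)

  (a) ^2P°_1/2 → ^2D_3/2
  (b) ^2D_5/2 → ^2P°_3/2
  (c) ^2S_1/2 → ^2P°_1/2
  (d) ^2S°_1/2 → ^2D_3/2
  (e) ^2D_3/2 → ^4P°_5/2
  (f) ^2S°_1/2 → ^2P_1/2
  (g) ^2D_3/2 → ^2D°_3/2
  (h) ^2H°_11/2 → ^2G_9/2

(a) allowed
(b) allowed
(c) allowed
(d) forbidden (ΔL fails)
(e) forbidden (ΔS fails)
(f) allowed
(g) allowed
(h) allowed
Total allowed: 6 of 8.

6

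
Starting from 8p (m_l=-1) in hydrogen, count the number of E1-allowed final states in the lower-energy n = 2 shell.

1

E1 requires Δl = ±1, so l_f ∈ {0, 2}; with 0 ≤ l_f ≤ n_f−1 = 1, the allowed l_f values are {0}.
For l_f = 0: m_f ∈ {m_i−1, m_i, m_i+1} ∩ [−0, 0] = {0} → 1 state.
Total: 1.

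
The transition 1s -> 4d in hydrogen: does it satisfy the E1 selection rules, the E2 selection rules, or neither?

E2

Δl = 2 − 0 = +2; l_i + l_f = 2.
E1 (Δl = ±1): not satisfied.
E2 (Δl = 0,±2, l_i+l_f ≥ 2): satisfied.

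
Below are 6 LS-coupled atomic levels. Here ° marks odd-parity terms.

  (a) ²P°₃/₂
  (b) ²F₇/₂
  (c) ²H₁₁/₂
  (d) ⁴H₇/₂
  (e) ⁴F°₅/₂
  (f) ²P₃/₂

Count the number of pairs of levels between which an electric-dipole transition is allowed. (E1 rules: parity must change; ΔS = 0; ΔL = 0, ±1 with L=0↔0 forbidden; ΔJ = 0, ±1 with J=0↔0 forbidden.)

1

(a)–(b): forbidden (ΔL, ΔJ).
(a)–(c): forbidden (ΔL, ΔJ).
(a)–(d): forbidden (ΔS, ΔL, ΔJ).
(a)–(e): forbidden (parity, ΔS, ΔL).
(a)–(f): allowed.
(b)–(c): forbidden (parity, ΔL, ΔJ).
(b)–(d): forbidden (parity, ΔS, ΔL).
(b)–(e): forbidden (ΔS).
(b)–(f): forbidden (parity, ΔL, ΔJ).
(c)–(d): forbidden (parity, ΔS, ΔJ).
(c)–(e): forbidden (ΔS, ΔL, ΔJ).
(c)–(f): forbidden (parity, ΔL, ΔJ).
(d)–(e): forbidden (ΔL).
(d)–(f): forbidden (parity, ΔS, ΔL, ΔJ).
(e)–(f): forbidden (ΔS, ΔL).
Allowed pairs: 1 of 15.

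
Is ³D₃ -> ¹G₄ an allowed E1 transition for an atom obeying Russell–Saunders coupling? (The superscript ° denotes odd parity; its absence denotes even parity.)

forbidden

Reading off the term symbols: S 1→0, L 2→4, J 3→4, parity even→even.
Parity must change: even → even — fails.
ΔS = 0: S: 1 → 0 — fails.
ΔL = 0, ±1 (not L=0↔0): L: 2 → 4, ΔL = +2 — fails.
ΔJ = 0, ±1 (not J=0↔0): J: 3 → 4, ΔJ = +1 — ok.
Rule(s) violated: parity, ΔS, ΔL.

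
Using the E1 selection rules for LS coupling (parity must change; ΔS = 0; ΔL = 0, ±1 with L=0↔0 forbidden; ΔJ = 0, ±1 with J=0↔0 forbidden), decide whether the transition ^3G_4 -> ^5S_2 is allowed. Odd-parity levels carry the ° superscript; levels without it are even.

Initial level: S=1, L=4, J=4, parity even. Final level: S=2, L=0, J=2, parity even.
Parity must change: even → even — fails.
ΔS = 0: S: 1 → 2 — fails.
ΔL = 0, ±1 (not L=0↔0): L: 4 → 0, ΔL = -4 — fails.
ΔJ = 0, ±1 (not J=0↔0): J: 4 → 2, ΔJ = -2 — fails.
Rule(s) violated: parity, ΔS, ΔL, ΔJ.

forbidden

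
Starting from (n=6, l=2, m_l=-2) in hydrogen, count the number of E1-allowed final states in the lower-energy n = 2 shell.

1

E1 requires Δl = ±1, so l_f ∈ {1, 3}; with 0 ≤ l_f ≤ n_f−1 = 1, the allowed l_f values are {1}.
For l_f = 1: m_f ∈ {m_i−1, m_i, m_i+1} ∩ [−1, 1] = {-1} → 1 state.
Total: 1.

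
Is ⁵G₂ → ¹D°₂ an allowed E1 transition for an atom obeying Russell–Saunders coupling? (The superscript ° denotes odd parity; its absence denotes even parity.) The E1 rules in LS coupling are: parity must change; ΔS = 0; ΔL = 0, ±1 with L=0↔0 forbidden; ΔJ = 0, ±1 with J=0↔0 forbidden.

Initial level: S=2, L=4, J=2, parity even. Final level: S=0, L=2, J=2, parity odd.
Parity must change: even → odd — ✓.
ΔS = 0: S: 2 → 0 — ✗.
ΔL = 0, ±1 (not L=0↔0): L: 4 → 2, ΔL = -2 — ✗.
ΔJ = 0, ±1 (not J=0↔0): J: 2 → 2, ΔJ = +0 — ✓.
Rule(s) violated: ΔS, ΔL.

forbidden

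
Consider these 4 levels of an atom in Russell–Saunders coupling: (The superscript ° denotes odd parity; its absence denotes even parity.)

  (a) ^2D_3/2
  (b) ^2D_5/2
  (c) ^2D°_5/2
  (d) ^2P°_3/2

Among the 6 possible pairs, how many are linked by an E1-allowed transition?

(a)–(b): forbidden (parity).
(a)–(c): allowed.
(a)–(d): allowed.
(b)–(c): allowed.
(b)–(d): allowed.
(c)–(d): forbidden (parity).
Allowed pairs: 4 of 6.

4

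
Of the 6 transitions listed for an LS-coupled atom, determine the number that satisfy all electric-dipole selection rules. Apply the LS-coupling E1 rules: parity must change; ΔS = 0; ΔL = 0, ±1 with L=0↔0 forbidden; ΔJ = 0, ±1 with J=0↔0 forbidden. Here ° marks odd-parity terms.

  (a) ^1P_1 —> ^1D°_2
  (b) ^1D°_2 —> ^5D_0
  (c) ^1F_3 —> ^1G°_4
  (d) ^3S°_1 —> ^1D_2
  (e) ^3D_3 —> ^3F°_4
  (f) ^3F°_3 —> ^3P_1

3

(a) allowed
(b) forbidden (ΔS, ΔJ fail)
(c) allowed
(d) forbidden (ΔS, ΔL fail)
(e) allowed
(f) forbidden (ΔL, ΔJ fail)
Total allowed: 3 of 6.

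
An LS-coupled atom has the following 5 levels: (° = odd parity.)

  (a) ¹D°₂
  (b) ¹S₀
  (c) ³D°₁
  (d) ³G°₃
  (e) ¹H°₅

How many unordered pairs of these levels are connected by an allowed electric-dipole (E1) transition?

(a)–(b): forbidden (ΔL, ΔJ).
(a)–(c): forbidden (parity, ΔS).
(a)–(d): forbidden (parity, ΔS, ΔL).
(a)–(e): forbidden (parity, ΔL, ΔJ).
(b)–(c): forbidden (ΔS, ΔL).
(b)–(d): forbidden (ΔS, ΔL, ΔJ).
(b)–(e): forbidden (ΔL, ΔJ).
(c)–(d): forbidden (parity, ΔL, ΔJ).
(c)–(e): forbidden (parity, ΔS, ΔL, ΔJ).
(d)–(e): forbidden (parity, ΔS, ΔJ).
Allowed pairs: 0 of 10.

0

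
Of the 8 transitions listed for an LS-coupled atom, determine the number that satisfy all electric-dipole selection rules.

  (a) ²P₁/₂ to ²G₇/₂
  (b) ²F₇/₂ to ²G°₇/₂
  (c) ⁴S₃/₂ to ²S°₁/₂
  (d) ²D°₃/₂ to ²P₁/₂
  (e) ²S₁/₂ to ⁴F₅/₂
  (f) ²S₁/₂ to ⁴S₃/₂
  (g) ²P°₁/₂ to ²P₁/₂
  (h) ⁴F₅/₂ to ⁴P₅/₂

(a) forbidden (parity, ΔL, ΔJ fail)
(b) allowed
(c) forbidden (ΔS, ΔL fail)
(d) allowed
(e) forbidden (parity, ΔS, ΔL, ΔJ fail)
(f) forbidden (parity, ΔS, ΔL fail)
(g) allowed
(h) forbidden (parity, ΔL fail)
Total allowed: 3 of 8.

3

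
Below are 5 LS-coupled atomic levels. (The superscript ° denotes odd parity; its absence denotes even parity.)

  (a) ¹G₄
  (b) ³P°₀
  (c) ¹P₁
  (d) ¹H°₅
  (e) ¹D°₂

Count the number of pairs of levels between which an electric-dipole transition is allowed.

(a)–(b): forbidden (ΔS, ΔL, ΔJ).
(a)–(c): forbidden (parity, ΔL, ΔJ).
(a)–(d): allowed.
(a)–(e): forbidden (ΔL, ΔJ).
(b)–(c): forbidden (ΔS).
(b)–(d): forbidden (parity, ΔS, ΔL, ΔJ).
(b)–(e): forbidden (parity, ΔS, ΔJ).
(c)–(d): forbidden (ΔL, ΔJ).
(c)–(e): allowed.
(d)–(e): forbidden (parity, ΔL, ΔJ).
Allowed pairs: 2 of 10.

2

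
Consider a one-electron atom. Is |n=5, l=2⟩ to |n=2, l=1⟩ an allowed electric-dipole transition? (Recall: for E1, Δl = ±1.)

Δl = 1 − 2 = -1; the E1 rule Δl = ±1 is ✓.
All E1 selection rules are satisfied.

allowed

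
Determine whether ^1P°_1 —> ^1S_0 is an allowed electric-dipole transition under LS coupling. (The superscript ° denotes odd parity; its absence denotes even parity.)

Initial level: S=0, L=1, J=1, parity odd. Final level: S=0, L=0, J=0, parity even.
ΔL = 0, ±1 (not L=0↔0): L: 1 → 0, ΔL = -1 — satisfied.
ΔJ = 0, ±1 (not J=0↔0): J: 1 → 0, ΔJ = -1 — satisfied.
Parity must change: odd → even — satisfied.
ΔS = 0: S: 0 → 0 — satisfied.
All four E1 rules are satisfied.

allowed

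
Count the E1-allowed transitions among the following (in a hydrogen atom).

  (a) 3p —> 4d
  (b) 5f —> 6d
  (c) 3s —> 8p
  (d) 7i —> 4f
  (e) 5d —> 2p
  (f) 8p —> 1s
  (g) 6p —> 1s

6

(a) allowed
(b) allowed
(c) allowed
(d) forbidden — Δl = -3 (E1 requires Δl = ±1)
(e) allowed
(f) allowed
(g) allowed
Total allowed: 6 of 7.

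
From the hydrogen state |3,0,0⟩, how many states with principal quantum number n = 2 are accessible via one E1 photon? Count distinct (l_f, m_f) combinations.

3

E1 requires Δl = ±1, so l_f ∈ {-1, 1}; with 0 ≤ l_f ≤ n_f−1 = 1, the allowed l_f values are {1}.
For l_f = 1: m_f ∈ {m_i−1, m_i, m_i+1} ∩ [−1, 1] = {-1, 0, 1} → 3 states.
Total: 3.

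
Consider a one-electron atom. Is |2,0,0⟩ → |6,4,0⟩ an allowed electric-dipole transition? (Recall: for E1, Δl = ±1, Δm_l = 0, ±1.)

Δl = 4 − 0 = +4; the E1 rule Δl = ±1 is fails.
Δm_l = 0 − (0) = +0. E1 requires Δm_l = 0, ±1: ok.
The transition is electric-dipole forbidden.

forbidden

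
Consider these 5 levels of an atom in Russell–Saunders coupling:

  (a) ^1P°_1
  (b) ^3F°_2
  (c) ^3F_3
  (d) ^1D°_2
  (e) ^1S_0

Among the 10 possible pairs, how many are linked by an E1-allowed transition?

2

(a)–(b): forbidden (parity, ΔS, ΔL).
(a)–(c): forbidden (ΔS, ΔL, ΔJ).
(a)–(d): forbidden (parity).
(a)–(e): allowed.
(b)–(c): allowed.
(b)–(d): forbidden (parity, ΔS).
(b)–(e): forbidden (ΔS, ΔL, ΔJ).
(c)–(d): forbidden (ΔS).
(c)–(e): forbidden (parity, ΔS, ΔL, ΔJ).
(d)–(e): forbidden (ΔL, ΔJ).
Allowed pairs: 2 of 10.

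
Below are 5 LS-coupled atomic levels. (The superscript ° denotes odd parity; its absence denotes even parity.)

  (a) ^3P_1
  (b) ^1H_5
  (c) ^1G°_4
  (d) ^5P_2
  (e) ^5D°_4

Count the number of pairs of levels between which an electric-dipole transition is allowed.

(a)–(b): forbidden (parity, ΔS, ΔL, ΔJ).
(a)–(c): forbidden (ΔS, ΔL, ΔJ).
(a)–(d): forbidden (parity, ΔS).
(a)–(e): forbidden (ΔS, ΔJ).
(b)–(c): allowed.
(b)–(d): forbidden (parity, ΔS, ΔL, ΔJ).
(b)–(e): forbidden (ΔS, ΔL).
(c)–(d): forbidden (ΔS, ΔL, ΔJ).
(c)–(e): forbidden (parity, ΔS, ΔL).
(d)–(e): forbidden (ΔJ).
Allowed pairs: 1 of 10.

1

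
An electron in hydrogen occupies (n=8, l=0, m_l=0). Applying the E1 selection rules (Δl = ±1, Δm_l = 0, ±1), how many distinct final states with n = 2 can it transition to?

E1 requires Δl = ±1, so l_f ∈ {-1, 1}; with 0 ≤ l_f ≤ n_f−1 = 1, the allowed l_f values are {1}.
For l_f = 1: m_f ∈ {m_i−1, m_i, m_i+1} ∩ [−1, 1] = {-1, 0, 1} → 3 states.
Total: 3.

3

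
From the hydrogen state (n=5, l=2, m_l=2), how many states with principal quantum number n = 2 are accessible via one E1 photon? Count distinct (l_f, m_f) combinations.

1

E1 requires Δl = ±1, so l_f ∈ {1, 3}; with 0 ≤ l_f ≤ n_f−1 = 1, the allowed l_f values are {1}.
For l_f = 1: m_f ∈ {m_i−1, m_i, m_i+1} ∩ [−1, 1] = {1} → 1 state.
Total: 1.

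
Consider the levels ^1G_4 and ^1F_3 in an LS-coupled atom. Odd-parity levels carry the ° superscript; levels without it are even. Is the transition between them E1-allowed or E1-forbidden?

forbidden

Parity must change: even → even — fails.
ΔS = 0: S: 0 → 0 — ok.
ΔL = 0, ±1 (not L=0↔0): L: 4 → 3, ΔL = -1 — ok.
ΔJ = 0, ±1 (not J=0↔0): J: 4 → 3, ΔJ = -1 — ok.
Rule(s) violated: parity.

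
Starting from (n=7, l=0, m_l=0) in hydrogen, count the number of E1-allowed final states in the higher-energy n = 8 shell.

E1 requires Δl = ±1, so l_f ∈ {-1, 1}; with 0 ≤ l_f ≤ n_f−1 = 7, the allowed l_f values are {1}.
For l_f = 1: m_f ∈ {m_i−1, m_i, m_i+1} ∩ [−1, 1] = {-1, 0, 1} → 3 states.
Total: 3.

3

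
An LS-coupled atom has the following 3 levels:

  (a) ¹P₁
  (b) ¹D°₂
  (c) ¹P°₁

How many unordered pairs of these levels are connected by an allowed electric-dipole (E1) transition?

2

(a)–(b): allowed.
(a)–(c): allowed.
(b)–(c): forbidden (parity).
Allowed pairs: 2 of 3.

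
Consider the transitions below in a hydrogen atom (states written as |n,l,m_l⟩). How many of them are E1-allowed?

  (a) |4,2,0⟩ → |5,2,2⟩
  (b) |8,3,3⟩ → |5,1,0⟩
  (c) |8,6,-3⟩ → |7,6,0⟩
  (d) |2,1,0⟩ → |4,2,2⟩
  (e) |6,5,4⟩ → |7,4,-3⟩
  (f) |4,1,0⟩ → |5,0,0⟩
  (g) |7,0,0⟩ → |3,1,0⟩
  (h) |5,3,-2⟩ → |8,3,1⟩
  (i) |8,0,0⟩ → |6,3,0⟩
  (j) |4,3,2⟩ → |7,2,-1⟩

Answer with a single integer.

(a) forbidden — Δl = +0 (E1 requires Δl = ±1); Δm_l = +2 (E1 requires Δm_l = 0, ±1)
(b) forbidden — Δl = -2 (E1 requires Δl = ±1); Δm_l = -3 (E1 requires Δm_l = 0, ±1)
(c) forbidden — Δl = +0 (E1 requires Δl = ±1); Δm_l = +3 (E1 requires Δm_l = 0, ±1)
(d) forbidden — Δm_l = +2 (E1 requires Δm_l = 0, ±1)
(e) forbidden — Δm_l = -7 (E1 requires Δm_l = 0, ±1)
(f) allowed
(g) allowed
(h) forbidden — Δl = +0 (E1 requires Δl = ±1); Δm_l = +3 (E1 requires Δm_l = 0, ±1)
(i) forbidden — Δl = +3 (E1 requires Δl = ±1)
(j) forbidden — Δm_l = -3 (E1 requires Δm_l = 0, ±1)
Total allowed: 2 of 10.

2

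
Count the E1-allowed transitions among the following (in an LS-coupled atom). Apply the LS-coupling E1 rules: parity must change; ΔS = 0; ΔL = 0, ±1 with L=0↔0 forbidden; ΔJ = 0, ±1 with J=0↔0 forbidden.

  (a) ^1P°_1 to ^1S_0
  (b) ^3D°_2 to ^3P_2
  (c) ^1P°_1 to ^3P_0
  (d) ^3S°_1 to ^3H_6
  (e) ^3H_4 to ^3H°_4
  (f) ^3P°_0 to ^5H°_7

3

(a) allowed
(b) allowed
(c) forbidden (ΔS fails)
(d) forbidden (ΔL, ΔJ fail)
(e) allowed
(f) forbidden (parity, ΔS, ΔL, ΔJ fail)
Total allowed: 3 of 6.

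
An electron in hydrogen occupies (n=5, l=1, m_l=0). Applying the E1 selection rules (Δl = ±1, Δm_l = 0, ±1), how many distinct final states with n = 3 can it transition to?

4

E1 requires Δl = ±1, so l_f ∈ {0, 2}; with 0 ≤ l_f ≤ n_f−1 = 2, the allowed l_f values are {0, 2}.
For l_f = 0: m_f ∈ {m_i−1, m_i, m_i+1} ∩ [−0, 0] = {0} → 1 state.
For l_f = 2: m_f ∈ {m_i−1, m_i, m_i+1} ∩ [−2, 2] = {-1, 0, 1} → 3 states.
Total: 4.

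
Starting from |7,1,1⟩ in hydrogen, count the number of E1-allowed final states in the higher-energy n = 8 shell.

4

E1 requires Δl = ±1, so l_f ∈ {0, 2}; with 0 ≤ l_f ≤ n_f−1 = 7, the allowed l_f values are {0, 2}.
For l_f = 0: m_f ∈ {m_i−1, m_i, m_i+1} ∩ [−0, 0] = {0} → 1 state.
For l_f = 2: m_f ∈ {m_i−1, m_i, m_i+1} ∩ [−2, 2] = {0, 1, 2} → 3 states.
Total: 4.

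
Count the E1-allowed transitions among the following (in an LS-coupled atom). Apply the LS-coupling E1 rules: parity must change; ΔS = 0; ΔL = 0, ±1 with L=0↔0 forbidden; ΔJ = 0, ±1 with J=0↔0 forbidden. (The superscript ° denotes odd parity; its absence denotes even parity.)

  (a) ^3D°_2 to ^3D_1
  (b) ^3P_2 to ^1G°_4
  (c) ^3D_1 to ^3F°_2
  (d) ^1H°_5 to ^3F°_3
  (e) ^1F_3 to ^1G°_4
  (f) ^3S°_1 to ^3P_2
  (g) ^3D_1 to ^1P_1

(a) allowed
(b) forbidden (ΔS, ΔL, ΔJ fail)
(c) allowed
(d) forbidden (parity, ΔS, ΔL, ΔJ fail)
(e) allowed
(f) allowed
(g) forbidden (parity, ΔS fail)
Total allowed: 4 of 7.

4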